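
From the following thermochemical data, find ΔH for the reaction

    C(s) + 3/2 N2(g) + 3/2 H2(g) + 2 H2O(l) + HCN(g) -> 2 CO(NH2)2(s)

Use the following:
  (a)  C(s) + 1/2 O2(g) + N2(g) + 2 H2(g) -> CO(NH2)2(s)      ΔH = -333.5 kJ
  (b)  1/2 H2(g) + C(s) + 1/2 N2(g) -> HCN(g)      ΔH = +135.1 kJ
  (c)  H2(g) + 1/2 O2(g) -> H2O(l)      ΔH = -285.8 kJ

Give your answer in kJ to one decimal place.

ΔH = -230.5 kJ

(a) × 2: (2)·(-333.5) = -667.0 kJ
(b) reversed: -135.1 kJ
(c) reversed and × 2: (-2)·(-285.8) = +571.6 kJ
By Hess's law, ΔH = (-667.0) + (-135.1) + (+571.6) = -230.5 kJ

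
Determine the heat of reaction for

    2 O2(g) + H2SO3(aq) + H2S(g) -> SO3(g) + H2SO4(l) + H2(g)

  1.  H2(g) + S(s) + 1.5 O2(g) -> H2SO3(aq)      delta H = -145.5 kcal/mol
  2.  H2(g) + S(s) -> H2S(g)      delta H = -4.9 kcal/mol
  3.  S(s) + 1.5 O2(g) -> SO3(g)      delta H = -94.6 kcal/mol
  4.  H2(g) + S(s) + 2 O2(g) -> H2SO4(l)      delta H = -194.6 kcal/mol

eq. 1 reversed: +145.5 kcal/mol
eq. 2 reversed: +4.9 kcal/mol
eq. 3 as written: -94.6 kcal/mol
eq. 4 as written: -194.6 kcal/mol
delta H = (-1)·(-145.5) + (-1)·(-4.9) + (1)·(-94.6) + (1)·(-194.6) = -138.8 kcal/mol

delta H = -138.8 kcal/mol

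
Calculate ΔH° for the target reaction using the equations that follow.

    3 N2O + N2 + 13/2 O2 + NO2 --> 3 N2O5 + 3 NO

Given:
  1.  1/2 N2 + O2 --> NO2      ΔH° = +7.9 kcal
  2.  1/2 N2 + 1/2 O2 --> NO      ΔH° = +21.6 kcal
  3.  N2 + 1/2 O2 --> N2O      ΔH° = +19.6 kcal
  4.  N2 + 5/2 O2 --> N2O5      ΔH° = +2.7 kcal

eq. 1 reversed (reverse to put NO2 on the reactant side): -7.9 kcal
eq. 2 × 3 (×3 to match 3 NO in the target): (3)·(+21.6) = +64.8 kcal
eq. 3 reversed and × 3 (N2O must end up as a reactant; ×3 to match 3 N2O in the target): (-3)·(+19.6) = -58.8 kcal
eq. 4 × 3 (scale by 3 for the 3 N2O5): (3)·(+2.7) = +8.1 kcal
ΔH° = (-7.9) + (+64.8) + (-58.8) + (+8.1) = 6.2 kcal

ΔH° = 6.2 kcal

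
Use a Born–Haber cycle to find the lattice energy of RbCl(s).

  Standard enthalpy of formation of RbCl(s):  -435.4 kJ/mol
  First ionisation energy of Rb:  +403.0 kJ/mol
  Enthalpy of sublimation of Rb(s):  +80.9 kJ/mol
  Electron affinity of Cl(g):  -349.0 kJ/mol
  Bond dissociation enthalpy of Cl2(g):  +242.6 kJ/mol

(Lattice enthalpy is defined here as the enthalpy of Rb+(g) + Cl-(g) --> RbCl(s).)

ΔHf° = 1·ΔHsub + 1·(ΣIE) + 1/2·D(Cl2) + 1·EA + U
-435.4 = 1·(+80.9) + 1·(+403.0) + 1/2·(+242.6) + 1·(-349.0) + U
U = -435.4 − (+256.2) = -691.6 kJ/mol

U = -691.6 kJ/mol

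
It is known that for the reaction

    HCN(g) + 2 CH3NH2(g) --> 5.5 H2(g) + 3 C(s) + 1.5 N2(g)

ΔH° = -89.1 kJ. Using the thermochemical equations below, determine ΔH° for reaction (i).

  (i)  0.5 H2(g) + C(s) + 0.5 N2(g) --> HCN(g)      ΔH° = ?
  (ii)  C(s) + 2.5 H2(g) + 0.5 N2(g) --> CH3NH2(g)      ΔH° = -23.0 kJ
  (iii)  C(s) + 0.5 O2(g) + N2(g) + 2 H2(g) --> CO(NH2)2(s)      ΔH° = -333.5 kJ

ΔH° = 135.1 kJ

(i) reversed (HCN(g) must end up as a reactant): contributes −x
(ii) reversed and × 2 (reverse to put CH3NH2(g) on the reactant side; scale by 2 for the 2 CH3NH2(g)): (-2)·(-23.0) = +46.0 kJ
(iii): not needed (CO(NH2)2(s) appears nowhere else).
-89.1 = (+46.0) − x
x = (-89.1 − (+46.0)) / (-1) = 135.1 kJ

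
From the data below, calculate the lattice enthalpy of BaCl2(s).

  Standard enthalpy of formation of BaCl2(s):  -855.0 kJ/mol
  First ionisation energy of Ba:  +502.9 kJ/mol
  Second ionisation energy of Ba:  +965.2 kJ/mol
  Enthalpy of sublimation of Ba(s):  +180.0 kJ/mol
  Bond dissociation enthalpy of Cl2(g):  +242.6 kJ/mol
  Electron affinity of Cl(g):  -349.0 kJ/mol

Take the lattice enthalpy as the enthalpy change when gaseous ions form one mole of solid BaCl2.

U = -2047.7 kJ/mol

ΔHf° = 1·ΔHsub + 1·(ΣIE) + 1·D(Cl2) + 2·EA + U
-855.0 = 1·(+180.0) + 1·(+1468.1) + 1·(+242.6) + 2·(-349.0) + U
U = -855.0 − (+1192.7) = -2047.7 kJ/mol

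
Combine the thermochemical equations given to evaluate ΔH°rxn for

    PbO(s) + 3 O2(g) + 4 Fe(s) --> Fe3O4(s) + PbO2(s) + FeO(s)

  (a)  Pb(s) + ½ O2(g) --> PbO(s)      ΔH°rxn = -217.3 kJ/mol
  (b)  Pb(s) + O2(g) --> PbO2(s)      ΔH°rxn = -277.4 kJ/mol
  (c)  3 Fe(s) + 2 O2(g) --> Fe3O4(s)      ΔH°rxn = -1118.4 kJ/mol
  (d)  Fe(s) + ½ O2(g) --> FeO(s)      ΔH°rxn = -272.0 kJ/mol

(a) reversed (PbO(s) must end up as a reactant): +217.3 kJ/mol
(b) as written (PbO2(s) already on the product side): -277.4 kJ/mol
(c) as written (Fe3O4(s) already on the product side): -1118.4 kJ/mol
(d) as written (FeO(s) already on the product side): -272.0 kJ/mol
ΔH°rxn = (+217.3) + (-277.4) + (-1118.4) + (-272.0) = -1450.5 kJ/mol

ΔH°rxn = -1450.5 kJ/mol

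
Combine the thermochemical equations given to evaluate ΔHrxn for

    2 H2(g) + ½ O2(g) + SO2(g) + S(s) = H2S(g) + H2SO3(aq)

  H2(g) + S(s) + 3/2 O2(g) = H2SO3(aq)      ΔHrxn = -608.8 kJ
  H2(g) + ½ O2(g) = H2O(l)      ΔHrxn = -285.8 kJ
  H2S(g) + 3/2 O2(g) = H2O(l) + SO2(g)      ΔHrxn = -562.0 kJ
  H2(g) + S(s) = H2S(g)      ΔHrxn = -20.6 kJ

ΔHrxn = -332.6 kJ

equation 1 as written: -608.8 kJ
equation 2 as written: -285.8 kJ
equation 3 reversed: +562.0 kJ
equation 4: not needed.
Since enthalpy is a state function, ΔHrxn = (1)·(-608.8) + (1)·(-285.8) + (-1)·(-562.0) = -332.6 kJ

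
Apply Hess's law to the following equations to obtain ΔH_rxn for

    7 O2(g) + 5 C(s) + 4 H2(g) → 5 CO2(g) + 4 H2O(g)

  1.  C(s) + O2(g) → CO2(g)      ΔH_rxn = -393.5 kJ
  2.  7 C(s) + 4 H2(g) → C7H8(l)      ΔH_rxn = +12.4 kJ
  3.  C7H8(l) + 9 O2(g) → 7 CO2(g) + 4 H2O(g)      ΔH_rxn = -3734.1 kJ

eq. 1 reversed and × 2: (-2)·(-393.5) = +787.0 kJ
eq. 2 as written: +12.4 kJ
eq. 3 as written: -3734.1 kJ
By Hess's law, ΔH_rxn = (+787.0) + (+12.4) + (-3734.1) = -2934.7 kJ

ΔH_rxn = -2934.7 kJ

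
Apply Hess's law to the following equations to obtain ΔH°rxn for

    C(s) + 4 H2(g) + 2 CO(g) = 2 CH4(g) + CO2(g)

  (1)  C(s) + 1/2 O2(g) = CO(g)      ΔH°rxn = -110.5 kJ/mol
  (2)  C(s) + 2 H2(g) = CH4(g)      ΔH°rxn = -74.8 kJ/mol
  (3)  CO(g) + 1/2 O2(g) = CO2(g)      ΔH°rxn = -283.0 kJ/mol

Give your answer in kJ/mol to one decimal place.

(1) reversed: +110.5 kJ/mol
(2) × 2: (2)·(-74.8) = -149.6 kJ/mol
(3) as written: -283.0 kJ/mol
Since enthalpy is a state function, ΔH°rxn = (-1)·(-110.5) + (2)·(-74.8) + (1)·(-283.0) = -322.1 kJ/mol

ΔH°rxn = -322.1 kJ/mol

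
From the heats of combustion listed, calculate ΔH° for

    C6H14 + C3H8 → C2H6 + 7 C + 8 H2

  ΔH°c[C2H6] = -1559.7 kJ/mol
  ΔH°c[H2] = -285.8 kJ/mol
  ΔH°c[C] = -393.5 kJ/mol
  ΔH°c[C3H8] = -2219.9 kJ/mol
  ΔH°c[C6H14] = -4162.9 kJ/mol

With combustion enthalpies, reactants minus products:
= [1·(-4162.9) + 1·(-2219.9)] − [1·(-1559.7) + 7·(-393.5) + 8·(-285.8)]
= 217.8 kJ/mol

ΔH° = 217.8 kJ/mol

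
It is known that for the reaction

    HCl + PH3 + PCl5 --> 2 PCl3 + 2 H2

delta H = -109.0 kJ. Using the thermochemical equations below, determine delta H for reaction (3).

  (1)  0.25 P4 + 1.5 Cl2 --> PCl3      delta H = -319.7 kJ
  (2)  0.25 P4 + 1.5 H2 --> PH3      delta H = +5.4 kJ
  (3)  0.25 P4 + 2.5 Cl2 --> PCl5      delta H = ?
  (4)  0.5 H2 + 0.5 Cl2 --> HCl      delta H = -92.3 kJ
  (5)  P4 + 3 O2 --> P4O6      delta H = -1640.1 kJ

delta H = -443.5 kJ

(1) × 2: (2)·(-319.7) = -639.4 kJ
(2) reversed: -5.4 kJ
(3) reversed: contributes −x
(4) reversed: +92.3 kJ
(5): not needed.
-109.0 = (-639.4) + (-5.4) + (+92.3) − x
x = (-109.0 − (-552.5)) / (-1) = -443.5 kJ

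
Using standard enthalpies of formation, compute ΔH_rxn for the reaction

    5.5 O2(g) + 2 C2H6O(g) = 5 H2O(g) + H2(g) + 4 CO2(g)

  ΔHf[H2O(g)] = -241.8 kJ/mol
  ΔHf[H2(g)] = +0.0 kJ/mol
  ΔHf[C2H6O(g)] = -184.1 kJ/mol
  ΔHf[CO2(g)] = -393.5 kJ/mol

ΔH_rxn = -2414.8 kJ/mol

ΔH°rxn = Σ nΔHf°(products) − Σ nΔHf°(reactants).
Products: 5·(-241.8) + 1·(+0.0) + 4·(-393.5) = -2783.0
Reactants: 11/2·(+0.0) + 2·(-184.1) = -368.2
ΔH_rxn = (-2783.0) − (-368.2) = -2414.8 kJ/mol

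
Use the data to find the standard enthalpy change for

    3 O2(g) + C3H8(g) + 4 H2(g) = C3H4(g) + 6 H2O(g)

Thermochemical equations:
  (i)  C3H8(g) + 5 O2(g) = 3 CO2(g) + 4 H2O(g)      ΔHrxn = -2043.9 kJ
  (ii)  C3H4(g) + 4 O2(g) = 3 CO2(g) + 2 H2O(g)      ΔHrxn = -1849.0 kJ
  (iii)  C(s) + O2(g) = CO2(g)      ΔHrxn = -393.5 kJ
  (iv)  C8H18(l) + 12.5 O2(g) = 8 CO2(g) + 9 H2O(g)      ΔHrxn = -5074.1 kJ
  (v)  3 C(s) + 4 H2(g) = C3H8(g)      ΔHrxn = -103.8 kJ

(i) × 2: (2)·(-2043.9) = -4087.8 kJ
(ii) reversed (C3H4(g) must end up as a product): +1849.0 kJ
(iii) reversed and × 3: (-3)·(-393.5) = +1180.5 kJ
(iv): not needed (C8H18(l) appears nowhere else).
(v) as written (H2(g) already on the reactant side): -103.8 kJ
Summing the manipulated equations, ΔHrxn = (2)·(-2043.9) + (-1)·(-1849.0) + (-3)·(-393.5) + (1)·(-103.8) = -1162.1 kJ

ΔHrxn = -1162.1 kJ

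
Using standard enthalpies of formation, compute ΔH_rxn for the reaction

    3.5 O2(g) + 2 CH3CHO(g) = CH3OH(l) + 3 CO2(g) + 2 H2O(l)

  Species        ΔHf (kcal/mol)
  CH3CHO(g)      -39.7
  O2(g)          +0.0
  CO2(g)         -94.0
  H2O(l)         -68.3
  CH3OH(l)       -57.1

Products: 1·(-57.1) + 3·(-94.0) + 2·(-68.3) = -475.7
Reactants: 7/2·(+0.0) + 2·(-39.7) = -79.4
ΔH_rxn = (-475.7) − (-79.4) = -396.3 kcal/mol

ΔH_rxn = -396.3 kcal/mol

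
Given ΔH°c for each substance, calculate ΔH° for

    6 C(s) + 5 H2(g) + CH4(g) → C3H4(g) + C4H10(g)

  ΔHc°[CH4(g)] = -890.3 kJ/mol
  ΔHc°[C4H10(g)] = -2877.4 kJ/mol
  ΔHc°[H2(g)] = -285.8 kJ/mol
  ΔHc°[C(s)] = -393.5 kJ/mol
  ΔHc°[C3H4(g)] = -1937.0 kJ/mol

Using ΔH = Σ nΔHc°(reactants) − Σ nΔHc°(products):
= [6·(-393.5) + 5·(-285.8) + 1·(-890.3)] − [1·(-1937.0) + 1·(-2877.4)]
= 134.1 kJ/mol

ΔH° = 134.1 kJ/mol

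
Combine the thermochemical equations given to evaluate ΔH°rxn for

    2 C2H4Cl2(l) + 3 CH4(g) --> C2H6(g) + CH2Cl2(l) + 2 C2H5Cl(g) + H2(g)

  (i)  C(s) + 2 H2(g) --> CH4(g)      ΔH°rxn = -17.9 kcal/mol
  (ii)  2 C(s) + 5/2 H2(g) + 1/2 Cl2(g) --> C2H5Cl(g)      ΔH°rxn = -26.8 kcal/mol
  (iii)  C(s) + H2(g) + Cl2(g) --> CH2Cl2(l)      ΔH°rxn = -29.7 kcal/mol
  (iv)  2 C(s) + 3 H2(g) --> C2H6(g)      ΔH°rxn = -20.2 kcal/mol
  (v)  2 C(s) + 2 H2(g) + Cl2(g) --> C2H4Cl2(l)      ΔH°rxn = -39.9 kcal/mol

ΔH°rxn = 30.0 kcal/mol

(i) reversed and × 3 (reverse to put CH4(g) on the reactant side; scale by 3 for the 3 CH4(g)): (-3)·(-17.9) = +53.7 kcal/mol
(ii) × 2 (×2 to match 2 C2H5Cl(g) in the target): (2)·(-26.8) = -53.6 kcal/mol
(iii) as written (CH2Cl2(l) already on the product side): -29.7 kcal/mol
(iv) as written (C2H6(g) already on the product side): -20.2 kcal/mol
(v) reversed and × 2 (reverse to put C2H4Cl2(l) on the reactant side; scale by 2 for the 2 C2H4Cl2(l)): (-2)·(-39.9) = +79.8 kcal/mol
Combining the equations, ΔH°rxn = (+53.7) + (-53.6) + (-29.7) + (-20.2) + (+79.8) = 30.0 kcal/mol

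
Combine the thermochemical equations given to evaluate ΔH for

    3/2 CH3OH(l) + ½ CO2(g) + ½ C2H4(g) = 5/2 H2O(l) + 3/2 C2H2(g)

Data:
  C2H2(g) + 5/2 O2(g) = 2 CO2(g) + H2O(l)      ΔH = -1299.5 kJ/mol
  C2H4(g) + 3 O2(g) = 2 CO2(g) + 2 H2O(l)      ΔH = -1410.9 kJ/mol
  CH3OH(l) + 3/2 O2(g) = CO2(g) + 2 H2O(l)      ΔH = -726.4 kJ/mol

equation 1 reversed and × 3/2: (-3/2)·(-1299.5) = +1949.25 kJ/mol
equation 2 × 1/2: (1/2)·(-1410.9) = -705.45 kJ/mol
equation 3 × 3/2: (3/2)·(-726.4) = -1089.6 kJ/mol
Combining the equations, ΔH = (-3/2)·(-1299.5) + (1/2)·(-1410.9) + (3/2)·(-726.4) = 154.2 kJ/mol

ΔH = 154.2 kJ/mol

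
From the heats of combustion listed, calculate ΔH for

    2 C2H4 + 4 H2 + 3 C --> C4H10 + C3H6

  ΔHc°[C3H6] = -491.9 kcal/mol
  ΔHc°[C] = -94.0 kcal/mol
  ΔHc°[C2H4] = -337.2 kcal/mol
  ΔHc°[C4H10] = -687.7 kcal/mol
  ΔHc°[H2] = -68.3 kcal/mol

With combustion enthalpies, reactants minus products:
= [2·(-337.2) + 4·(-68.3) + 3·(-94.0)] − [1·(-687.7) + 1·(-491.9)]
= -50.0 kcal/mol

ΔH = -50.0 kcal/mol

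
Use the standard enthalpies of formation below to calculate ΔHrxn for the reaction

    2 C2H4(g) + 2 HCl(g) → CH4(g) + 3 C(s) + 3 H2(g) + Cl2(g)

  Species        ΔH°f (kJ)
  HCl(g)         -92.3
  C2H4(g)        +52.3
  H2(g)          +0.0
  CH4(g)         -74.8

ΔHrxn = 5.2 kJ

Products: 1·(-74.8) + 3·(+0.0) + 3·(+0.0) + 1·(+0.0) = -74.8
Reactants: 2·(+52.3) + 2·(-92.3) = -80.0
ΔHrxn = (-74.8) − (-80.0) = 5.2 kJ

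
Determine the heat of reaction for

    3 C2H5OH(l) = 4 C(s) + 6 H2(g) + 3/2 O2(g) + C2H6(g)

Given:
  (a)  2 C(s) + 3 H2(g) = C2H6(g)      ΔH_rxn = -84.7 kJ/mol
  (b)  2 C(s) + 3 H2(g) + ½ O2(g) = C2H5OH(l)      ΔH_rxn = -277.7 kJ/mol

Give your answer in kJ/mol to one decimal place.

(a) as written (C2H6(g) already on the product side): -84.7 kJ/mol
(b) reversed and × 3 (C2H5OH(l) must end up as a reactant; scale by 3 for the 3 C2H5OH(l)): (-3)·(-277.7) = +833.1 kJ/mol
Summing the manipulated equations, ΔH_rxn = (1)·(-84.7) + (-3)·(-277.7) = 748.4 kJ/mol

ΔH_rxn = 748.4 kJ/mol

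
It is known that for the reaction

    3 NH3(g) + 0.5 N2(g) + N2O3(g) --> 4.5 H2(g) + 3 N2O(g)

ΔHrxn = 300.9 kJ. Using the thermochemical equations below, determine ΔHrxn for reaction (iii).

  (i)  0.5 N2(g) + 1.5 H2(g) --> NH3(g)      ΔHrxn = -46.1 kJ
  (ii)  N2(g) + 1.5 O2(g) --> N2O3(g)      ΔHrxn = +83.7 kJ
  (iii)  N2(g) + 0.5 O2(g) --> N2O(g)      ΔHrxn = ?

ΔHrxn = 82.1 kJ

(i) reversed and × 3: (-3)·(-46.1) = +138.3 kJ
(ii) reversed: -83.7 kJ
(iii) × 3: contributes 3·x
+300.9 = (+138.3) + (-83.7) + 3·x
x = (+300.9 − (+54.6)) / (3) = 82.1 kJ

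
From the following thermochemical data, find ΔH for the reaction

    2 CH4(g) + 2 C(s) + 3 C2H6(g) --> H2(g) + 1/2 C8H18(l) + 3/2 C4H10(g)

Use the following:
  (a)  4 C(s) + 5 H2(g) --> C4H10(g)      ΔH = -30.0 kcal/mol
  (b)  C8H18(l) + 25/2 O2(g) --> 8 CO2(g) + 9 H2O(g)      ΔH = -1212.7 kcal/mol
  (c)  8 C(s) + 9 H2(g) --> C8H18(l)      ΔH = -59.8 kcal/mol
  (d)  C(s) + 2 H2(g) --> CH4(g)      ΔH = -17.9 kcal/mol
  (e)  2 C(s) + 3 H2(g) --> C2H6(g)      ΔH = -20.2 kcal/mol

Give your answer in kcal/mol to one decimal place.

ΔH = 21.5 kcal/mol

(a) × 3/2 (scale by 3/2 for the 3/2 C4H10(g)): (3/2)·(-30.0) = -45.0 kcal/mol
(b): not needed (H2O(g) appears nowhere else).
(c) × 1/2: (1/2)·(-59.8) = -29.9 kcal/mol
(d) reversed and × 2 (CH4(g) must end up as a reactant; ×2 to match 2 CH4(g) in the target): (-2)·(-17.9) = +35.8 kcal/mol
(e) reversed and × 3 (reverse to put C2H6(g) on the reactant side; scale by 3 for the 3 C2H6(g)): (-3)·(-20.2) = +60.6 kcal/mol
Since enthalpy is a state function, ΔH = (3/2)·(-30.0) + (1/2)·(-59.8) + (-2)·(-17.9) + (-3)·(-20.2) = 21.5 kcal/mol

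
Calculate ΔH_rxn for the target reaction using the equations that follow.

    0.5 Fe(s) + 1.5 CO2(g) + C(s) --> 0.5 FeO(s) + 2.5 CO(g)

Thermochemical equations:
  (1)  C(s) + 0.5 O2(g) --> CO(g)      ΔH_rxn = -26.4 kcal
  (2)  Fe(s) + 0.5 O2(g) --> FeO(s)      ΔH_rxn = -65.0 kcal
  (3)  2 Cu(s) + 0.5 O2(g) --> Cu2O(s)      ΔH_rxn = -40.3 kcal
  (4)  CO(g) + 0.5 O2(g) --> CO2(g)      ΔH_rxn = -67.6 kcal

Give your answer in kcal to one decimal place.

ΔH_rxn = 42.5 kcal

(1) as written (C(s) already on the reactant side): -26.4 kcal
(2) × 1/2 (scale by 1/2 for the 1/2 FeO(s)): (1/2)·(-65.0) = -32.5 kcal
(3): not needed (Cu2O(s) appears nowhere else).
(4) reversed and × 3/2 (CO2(g) must end up as a reactant; ×3/2 to match 3/2 CO2(g) in the target): (-3/2)·(-67.6) = +101.4 kcal
ΔH_rxn = (1)·(-26.4) + (1/2)·(-65.0) + (-3/2)·(-67.6) = 42.5 kcal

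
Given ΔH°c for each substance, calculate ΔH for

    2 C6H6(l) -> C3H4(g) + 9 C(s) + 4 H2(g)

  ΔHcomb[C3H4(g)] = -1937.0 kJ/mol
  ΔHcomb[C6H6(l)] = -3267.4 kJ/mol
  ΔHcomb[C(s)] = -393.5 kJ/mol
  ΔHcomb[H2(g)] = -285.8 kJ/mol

Using ΔH = Σ nΔHc°(reactants) − Σ nΔHc°(products):
= [2·(-3267.4)] − [1·(-1937.0) + 9·(-393.5) + 4·(-285.8)]
= 86.9 kJ/mol

ΔH = 86.9 kJ/mol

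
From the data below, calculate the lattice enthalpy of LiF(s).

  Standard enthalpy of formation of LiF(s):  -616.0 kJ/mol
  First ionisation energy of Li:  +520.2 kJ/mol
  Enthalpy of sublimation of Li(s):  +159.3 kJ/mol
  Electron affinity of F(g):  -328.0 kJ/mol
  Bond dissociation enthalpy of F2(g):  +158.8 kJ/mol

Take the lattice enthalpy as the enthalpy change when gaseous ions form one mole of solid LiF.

ΔHf° = 1·ΔHsub + 1·(ΣIE) + 1/2·D(F2) + 1·EA + U
-616.0 = 1·(+159.3) + 1·(+520.2) + 1/2·(+158.8) + 1·(-328.0) + U
U = -616.0 − (+430.9) = -1046.9 kJ/mol

U = -1046.9 kJ/mol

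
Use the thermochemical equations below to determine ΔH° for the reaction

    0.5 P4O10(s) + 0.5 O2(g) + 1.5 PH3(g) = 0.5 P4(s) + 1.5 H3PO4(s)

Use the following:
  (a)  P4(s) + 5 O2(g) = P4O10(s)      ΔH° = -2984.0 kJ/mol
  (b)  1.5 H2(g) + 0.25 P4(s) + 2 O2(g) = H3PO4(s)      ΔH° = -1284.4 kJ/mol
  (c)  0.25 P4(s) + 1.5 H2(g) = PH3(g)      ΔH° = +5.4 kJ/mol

(a) reversed and × 1/2 (P4O10(s) must end up as a reactant; ×1/2 to match 1/2 P4O10(s) in the target): (-1/2)·(-2984.0) = +1492.0 kJ/mol
(b) × 3/2 (×3/2 to match 3/2 H3PO4(s) in the target): (3/2)·(-1284.4) = -1926.6 kJ/mol
(c) reversed and × 3/2 (reverse to put PH3(g) on the reactant side; scale by 3/2 for the 3/2 PH3(g)): (-3/2)·(+5.4) = -8.1 kJ/mol
ΔH° = (+1492.0) + (-1926.6) + (-8.1) = -442.7 kJ/mol

ΔH° = -442.7 kJ/mol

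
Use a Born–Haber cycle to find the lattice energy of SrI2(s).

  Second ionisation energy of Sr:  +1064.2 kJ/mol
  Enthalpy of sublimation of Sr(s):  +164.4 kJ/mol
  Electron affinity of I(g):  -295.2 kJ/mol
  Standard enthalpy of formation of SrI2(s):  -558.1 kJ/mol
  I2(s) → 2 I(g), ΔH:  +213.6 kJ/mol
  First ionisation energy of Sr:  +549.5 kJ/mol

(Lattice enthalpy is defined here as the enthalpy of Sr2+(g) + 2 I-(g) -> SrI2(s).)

U = -1959.4 kJ/mol

ΔHf° = 1·ΔHsub + 1·(ΣIE) + 1·D(I2) + 2·EA + U
-558.1 = 1·(+164.4) + 1·(+1613.7) + 1·(+213.6) + 2·(-295.2) + U
U = -558.1 − (+1401.3) = -1959.4 kJ/mol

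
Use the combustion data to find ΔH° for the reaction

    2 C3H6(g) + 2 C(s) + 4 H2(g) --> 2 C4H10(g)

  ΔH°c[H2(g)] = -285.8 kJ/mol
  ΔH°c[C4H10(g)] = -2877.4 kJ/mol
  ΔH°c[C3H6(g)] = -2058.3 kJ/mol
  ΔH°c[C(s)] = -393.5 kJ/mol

ΔH° = -292.0 kJ/mol

Using ΔH = Σ nΔHc°(reactants) − Σ nΔHc°(products):
= [2·(-2058.3) + 2·(-393.5) + 4·(-285.8)] − [2·(-2877.4)]
= -292.0 kJ/mol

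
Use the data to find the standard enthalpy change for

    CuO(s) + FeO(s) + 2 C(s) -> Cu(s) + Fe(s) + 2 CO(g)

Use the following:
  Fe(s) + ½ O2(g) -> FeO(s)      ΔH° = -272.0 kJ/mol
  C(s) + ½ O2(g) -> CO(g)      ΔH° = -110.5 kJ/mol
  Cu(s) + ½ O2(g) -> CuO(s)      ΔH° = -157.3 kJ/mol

equation 1 reversed (reverse to put FeO(s) on the reactant side): +272.0 kJ/mol
equation 2 × 2 (×2 to match 2 CO(g) in the target): (2)·(-110.5) = -221.0 kJ/mol
equation 3 reversed (reverse to put CuO(s) on the reactant side): +157.3 kJ/mol
Since enthalpy is a state function, ΔH° = (+272.0) + (-221.0) + (+157.3) = 208.3 kJ/mol

ΔH° = 208.3 kJ/mol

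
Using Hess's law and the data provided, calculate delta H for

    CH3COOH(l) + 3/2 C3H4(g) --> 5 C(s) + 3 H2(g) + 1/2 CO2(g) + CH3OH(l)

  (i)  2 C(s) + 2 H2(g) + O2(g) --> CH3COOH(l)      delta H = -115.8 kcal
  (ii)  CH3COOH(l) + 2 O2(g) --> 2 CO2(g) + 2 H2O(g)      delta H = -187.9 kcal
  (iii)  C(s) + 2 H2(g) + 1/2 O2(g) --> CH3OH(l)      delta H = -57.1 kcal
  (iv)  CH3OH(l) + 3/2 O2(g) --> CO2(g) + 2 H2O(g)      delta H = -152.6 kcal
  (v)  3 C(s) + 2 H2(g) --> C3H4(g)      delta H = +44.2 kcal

(i) reversed and × 1/2: (-1/2)·(-115.8) = +57.9 kcal
(ii) × 1/2: (1/2)·(-187.9) = -93.95 kcal
(iii) × 1/2: (1/2)·(-57.1) = -28.55 kcal
(iv) reversed and × 1/2: (-1/2)·(-152.6) = +76.3 kcal
(v) reversed and × 3/2: (-3/2)·(+44.2) = -66.3 kcal
delta H = (+57.9) + (-93.95) + (-28.55) + (+76.3) + (-66.3) = -54.6 kcal

delta H = -54.6 kcal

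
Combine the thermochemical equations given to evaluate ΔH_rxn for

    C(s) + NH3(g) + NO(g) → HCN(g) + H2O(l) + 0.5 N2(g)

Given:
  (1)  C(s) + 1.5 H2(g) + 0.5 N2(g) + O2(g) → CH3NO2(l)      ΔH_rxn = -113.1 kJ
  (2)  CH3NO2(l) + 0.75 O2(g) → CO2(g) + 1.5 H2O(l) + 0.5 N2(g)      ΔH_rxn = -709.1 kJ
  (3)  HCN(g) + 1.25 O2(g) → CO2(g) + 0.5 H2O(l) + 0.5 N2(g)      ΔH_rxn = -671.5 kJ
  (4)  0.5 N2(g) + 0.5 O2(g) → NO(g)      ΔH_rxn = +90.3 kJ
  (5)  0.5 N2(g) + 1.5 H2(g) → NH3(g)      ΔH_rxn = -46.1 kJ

(1) as written: -113.1 kJ
(2) as written: -709.1 kJ
(3) reversed: +671.5 kJ
(4) reversed: -90.3 kJ
(5) reversed: +46.1 kJ
ΔH_rxn = (-113.1) + (-709.1) + (+671.5) + (-90.3) + (+46.1) = -194.9 kJ

ΔH_rxn = -194.9 kJ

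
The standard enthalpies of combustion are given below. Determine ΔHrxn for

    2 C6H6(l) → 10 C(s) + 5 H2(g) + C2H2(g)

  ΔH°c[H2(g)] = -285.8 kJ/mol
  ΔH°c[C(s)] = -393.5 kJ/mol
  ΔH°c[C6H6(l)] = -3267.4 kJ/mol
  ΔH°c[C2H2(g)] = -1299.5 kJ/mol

With combustion enthalpies, reactants minus products:
= [2·(-3267.4)] − [10·(-393.5) + 5·(-285.8) + 1·(-1299.5)]
= 128.7 kJ/mol

ΔHrxn = 128.7 kJ/mol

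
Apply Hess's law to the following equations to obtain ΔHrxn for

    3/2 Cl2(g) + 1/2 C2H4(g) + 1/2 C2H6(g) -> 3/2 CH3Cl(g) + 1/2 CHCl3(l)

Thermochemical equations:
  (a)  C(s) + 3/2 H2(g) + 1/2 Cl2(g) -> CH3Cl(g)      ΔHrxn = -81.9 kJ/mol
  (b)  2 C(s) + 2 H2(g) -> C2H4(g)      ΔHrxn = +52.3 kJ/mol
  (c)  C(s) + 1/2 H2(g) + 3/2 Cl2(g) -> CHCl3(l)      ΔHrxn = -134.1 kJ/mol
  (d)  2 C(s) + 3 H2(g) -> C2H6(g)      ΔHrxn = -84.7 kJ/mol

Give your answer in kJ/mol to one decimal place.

ΔHrxn = -173.7 kJ/mol

(a) × 3/2 (×3/2 to match 3/2 CH3Cl(g) in the target): (3/2)·(-81.9) = -122.85 kJ/mol
(b) reversed and × 1/2 (reverse to put C2H4(g) on the reactant side; ×1/2 to match 1/2 C2H4(g) in the target): (-1/2)·(+52.3) = -26.15 kJ/mol
(c) × 1/2 (×1/2 to match 1/2 CHCl3(l) in the target): (1/2)·(-134.1) = -67.05 kJ/mol
(d) reversed and × 1/2 (C2H6(g) must end up as a reactant; scale by 1/2 for the 1/2 C2H6(g)): (-1/2)·(-84.7) = +42.35 kJ/mol
By Hess's law, ΔHrxn = (3/2)·(-81.9) + (-1/2)·(+52.3) + (1/2)·(-134.1) + (-1/2)·(-84.7) = -173.7 kJ/mol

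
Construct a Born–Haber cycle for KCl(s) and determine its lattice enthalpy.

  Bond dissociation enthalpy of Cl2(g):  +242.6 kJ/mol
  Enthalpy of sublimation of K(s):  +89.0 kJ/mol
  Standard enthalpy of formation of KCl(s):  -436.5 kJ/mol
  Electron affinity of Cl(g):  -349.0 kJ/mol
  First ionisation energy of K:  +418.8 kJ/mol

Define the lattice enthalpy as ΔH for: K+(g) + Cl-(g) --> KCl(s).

U = -716.6 kJ/mol

ΔHf° = 1·ΔHsub + 1·(ΣIE) + 1/2·D(Cl2) + 1·EA + U
-436.5 = 1·(+89.0) + 1·(+418.8) + 1/2·(+242.6) + 1·(-349.0) + U
U = -436.5 − (+280.1) = -716.6 kJ/mol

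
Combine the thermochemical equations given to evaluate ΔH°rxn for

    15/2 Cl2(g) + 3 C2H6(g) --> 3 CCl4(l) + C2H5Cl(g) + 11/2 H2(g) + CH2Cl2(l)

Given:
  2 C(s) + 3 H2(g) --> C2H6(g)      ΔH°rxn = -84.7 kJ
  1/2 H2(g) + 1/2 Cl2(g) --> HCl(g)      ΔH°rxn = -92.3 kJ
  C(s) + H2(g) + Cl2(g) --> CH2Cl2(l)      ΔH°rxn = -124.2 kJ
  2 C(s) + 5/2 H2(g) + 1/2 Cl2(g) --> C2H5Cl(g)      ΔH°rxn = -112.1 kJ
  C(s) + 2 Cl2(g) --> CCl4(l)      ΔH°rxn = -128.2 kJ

equation 1 reversed and × 3: (-3)·(-84.7) = +254.1 kJ
equation 2: not needed.
equation 3 as written: -124.2 kJ
equation 4 as written: -112.1 kJ
equation 5 × 3: (3)·(-128.2) = -384.6 kJ
ΔH°rxn = (-3)·(-84.7) + (1)·(-124.2) + (1)·(-112.1) + (3)·(-128.2) = -366.8 kJ

ΔH°rxn = -366.8 kJ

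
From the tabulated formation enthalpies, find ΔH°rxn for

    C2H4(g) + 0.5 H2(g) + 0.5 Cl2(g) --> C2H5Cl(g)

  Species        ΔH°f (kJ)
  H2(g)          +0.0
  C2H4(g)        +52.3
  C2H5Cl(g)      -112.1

ΔH°rxn = Σ nΔHf°(products) − Σ nΔHf°(reactants).
Products: 1·(-112.1) = -112.1
Reactants: 1·(+52.3) + 1/2·(+0.0) + 1/2·(+0.0) = +52.3
ΔH°rxn = (-112.1) − (+52.3) = -164.4 kJ

ΔH°rxn = -164.4 kJ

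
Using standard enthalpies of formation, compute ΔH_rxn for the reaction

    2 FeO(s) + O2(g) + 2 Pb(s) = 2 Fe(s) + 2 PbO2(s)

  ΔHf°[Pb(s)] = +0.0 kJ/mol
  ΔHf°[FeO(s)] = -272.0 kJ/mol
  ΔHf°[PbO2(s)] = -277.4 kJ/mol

Products: 2·(+0.0) + 2·(-277.4) = -554.8
Reactants: 2·(-272.0) + 1·(+0.0) + 2·(+0.0) = -544.0
ΔH_rxn = (-554.8) − (-544.0) = -10.8 kJ/mol

ΔH_rxn = -10.8 kJ/mol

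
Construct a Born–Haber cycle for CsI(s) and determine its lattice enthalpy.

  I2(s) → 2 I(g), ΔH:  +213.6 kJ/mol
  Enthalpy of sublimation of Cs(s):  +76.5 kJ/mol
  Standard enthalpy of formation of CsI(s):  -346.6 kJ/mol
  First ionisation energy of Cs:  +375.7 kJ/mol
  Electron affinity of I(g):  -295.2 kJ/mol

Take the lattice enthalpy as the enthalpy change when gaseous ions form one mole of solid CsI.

U = -610.4 kJ/mol

ΔHf° = 1·ΔHsub + 1·(ΣIE) + 1/2·D(I2) + 1·EA + U
-346.6 = 1·(+76.5) + 1·(+375.7) + 1/2·(+213.6) + 1·(-295.2) + U
U = -346.6 − (+263.8) = -610.4 kJ/mol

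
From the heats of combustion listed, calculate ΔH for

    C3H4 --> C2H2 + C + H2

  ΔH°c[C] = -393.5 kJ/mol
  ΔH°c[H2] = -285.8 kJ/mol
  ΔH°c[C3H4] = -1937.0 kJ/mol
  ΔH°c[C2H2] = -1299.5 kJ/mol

With combustion enthalpies, reactants minus products:
= [1·(-1937.0)] − [1·(-1299.5) + 1·(-393.5) + 1·(-285.8)]
= 41.8 kJ/mol

ΔH = 41.8 kJ/mol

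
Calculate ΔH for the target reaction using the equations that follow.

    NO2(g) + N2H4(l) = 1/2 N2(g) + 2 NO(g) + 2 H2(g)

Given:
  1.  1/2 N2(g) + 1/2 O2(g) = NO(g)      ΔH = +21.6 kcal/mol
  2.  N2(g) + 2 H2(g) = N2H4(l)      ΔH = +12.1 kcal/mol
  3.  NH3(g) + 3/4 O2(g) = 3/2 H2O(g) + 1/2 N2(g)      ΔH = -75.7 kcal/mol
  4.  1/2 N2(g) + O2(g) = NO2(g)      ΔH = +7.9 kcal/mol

ΔH = 23.2 kcal/mol

eq. 1 × 2: (2)·(+21.6) = +43.2 kcal/mol
eq. 2 reversed: -12.1 kcal/mol
eq. 3: not needed.
eq. 4 reversed: -7.9 kcal/mol
ΔH = (+43.2) + (-12.1) + (-7.9) = 23.2 kcal/mol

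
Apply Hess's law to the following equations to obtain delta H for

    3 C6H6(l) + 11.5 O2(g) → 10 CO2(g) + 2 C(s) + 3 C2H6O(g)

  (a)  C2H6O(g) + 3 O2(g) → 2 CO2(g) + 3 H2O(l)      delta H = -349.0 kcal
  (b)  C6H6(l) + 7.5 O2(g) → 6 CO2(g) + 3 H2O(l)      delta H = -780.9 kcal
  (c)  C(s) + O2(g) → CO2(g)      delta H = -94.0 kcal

(a) reversed and × 3 (reverse to put C2H6O(g) on the product side; scale by 3 for the 3 C2H6O(g)): (-3)·(-349.0) = +1047.0 kcal
(b) × 3 (×3 to match 3 C6H6(l) in the target): (3)·(-780.9) = -2342.7 kcal
(c) reversed and × 2 (reverse to put C(s) on the product side; ×2 to match 2 C(s) in the target): (-2)·(-94.0) = +188.0 kcal
Combining the equations, delta H = (-3)·(-349.0) + (3)·(-780.9) + (-2)·(-94.0) = -1107.7 kcal

delta H = -1107.7 kcal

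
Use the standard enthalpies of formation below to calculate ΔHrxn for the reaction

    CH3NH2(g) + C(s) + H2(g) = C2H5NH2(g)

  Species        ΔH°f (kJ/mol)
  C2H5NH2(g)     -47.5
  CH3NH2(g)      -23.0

ΔHrxn = -24.5 kJ/mol

Products: 1·(-47.5) = -47.5
Reactants: 1·(-23.0) + 1·(+0.0) + 1·(+0.0) = -23.0
ΔHrxn = (-47.5) − (-23.0) = -24.5 kJ/mol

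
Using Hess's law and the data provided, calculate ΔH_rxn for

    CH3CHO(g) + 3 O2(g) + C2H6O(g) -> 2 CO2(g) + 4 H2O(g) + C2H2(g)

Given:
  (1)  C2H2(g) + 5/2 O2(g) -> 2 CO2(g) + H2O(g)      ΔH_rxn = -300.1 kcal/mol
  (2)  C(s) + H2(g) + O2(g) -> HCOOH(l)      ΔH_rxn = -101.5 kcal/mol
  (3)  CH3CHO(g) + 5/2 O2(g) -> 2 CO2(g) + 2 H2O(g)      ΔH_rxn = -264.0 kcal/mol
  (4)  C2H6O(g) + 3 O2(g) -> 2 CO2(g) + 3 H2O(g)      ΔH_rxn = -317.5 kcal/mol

(1) reversed: +300.1 kcal/mol
(2): not needed.
(3) as written: -264.0 kcal/mol
(4) as written: -317.5 kcal/mol
ΔH_rxn = (-1)·(-300.1) + (1)·(-264.0) + (1)·(-317.5) = -281.4 kcal/mol

ΔH_rxn = -281.4 kcal/mol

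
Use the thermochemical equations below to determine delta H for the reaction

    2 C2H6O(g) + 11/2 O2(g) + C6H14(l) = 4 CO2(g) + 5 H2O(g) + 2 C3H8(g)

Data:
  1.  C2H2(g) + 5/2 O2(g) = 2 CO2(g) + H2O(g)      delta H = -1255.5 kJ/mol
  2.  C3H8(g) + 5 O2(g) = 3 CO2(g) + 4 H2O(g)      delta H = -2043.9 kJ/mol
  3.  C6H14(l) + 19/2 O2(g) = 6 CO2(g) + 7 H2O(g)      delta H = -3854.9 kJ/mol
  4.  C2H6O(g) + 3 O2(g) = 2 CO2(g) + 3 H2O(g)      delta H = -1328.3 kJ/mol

eq. 1: not needed (C2H2(g) appears nowhere else).
eq. 2 reversed and × 2 (reverse to put C3H8(g) on the product side; ×2 to match 2 C3H8(g) in the target): (-2)·(-2043.9) = +4087.8 kJ/mol
eq. 3 as written (C6H14(l) already on the reactant side): -3854.9 kJ/mol
eq. 4 × 2 (×2 to match 2 C2H6O(g) in the target): (2)·(-1328.3) = -2656.6 kJ/mol
Combining the equations, delta H = (+4087.8) + (-3854.9) + (-2656.6) = -2423.7 kJ/mol

delta H = -2423.7 kJ/mol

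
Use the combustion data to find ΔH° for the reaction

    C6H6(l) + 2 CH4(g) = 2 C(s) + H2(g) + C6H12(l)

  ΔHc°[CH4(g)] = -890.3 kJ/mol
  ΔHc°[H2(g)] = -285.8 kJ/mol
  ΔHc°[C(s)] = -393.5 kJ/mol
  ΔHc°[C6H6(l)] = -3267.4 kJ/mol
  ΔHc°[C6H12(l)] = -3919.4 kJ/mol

Using ΔH = Σ nΔHc°(reactants) − Σ nΔHc°(products):
= [1·(-3267.4) + 2·(-890.3)] − [2·(-393.5) + 1·(-285.8) + 1·(-3919.4)]
= -55.8 kJ/mol

ΔH° = -55.8 kJ/mol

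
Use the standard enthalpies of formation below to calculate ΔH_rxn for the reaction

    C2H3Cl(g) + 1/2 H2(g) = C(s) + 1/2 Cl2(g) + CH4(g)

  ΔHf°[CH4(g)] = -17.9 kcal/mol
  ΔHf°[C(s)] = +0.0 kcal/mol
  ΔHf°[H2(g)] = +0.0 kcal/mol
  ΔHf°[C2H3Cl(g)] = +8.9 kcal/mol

Products: 1·(+0.0) + 1/2·(+0.0) + 1·(-17.9) = -17.9
Reactants: 1·(+8.9) + 1/2·(+0.0) = +8.9
ΔH_rxn = (-17.9) − (+8.9) = -26.8 kcal/mol

ΔH_rxn = -26.8 kcal/mol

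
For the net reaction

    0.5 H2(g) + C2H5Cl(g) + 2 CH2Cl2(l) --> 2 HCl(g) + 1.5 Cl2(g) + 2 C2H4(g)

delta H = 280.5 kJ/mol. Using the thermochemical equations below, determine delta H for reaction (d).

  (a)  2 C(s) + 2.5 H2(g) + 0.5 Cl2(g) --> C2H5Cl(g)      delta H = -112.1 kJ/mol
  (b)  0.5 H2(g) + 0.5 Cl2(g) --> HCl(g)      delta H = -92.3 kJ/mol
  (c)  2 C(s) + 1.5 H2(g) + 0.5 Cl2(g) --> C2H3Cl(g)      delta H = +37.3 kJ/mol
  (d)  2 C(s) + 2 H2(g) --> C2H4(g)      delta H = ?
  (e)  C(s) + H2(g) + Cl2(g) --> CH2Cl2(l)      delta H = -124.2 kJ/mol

delta H = 52.3 kJ/mol

(a) reversed (C2H5Cl(g) must end up as a reactant): +112.1 kJ/mol
(b) × 2 (scale by 2 for the 2 HCl(g)): (2)·(-92.3) = -184.6 kJ/mol
(c): not needed (C2H3Cl(g) appears nowhere else).
(d) × 2 (scale by 2 for the 2 C2H4(g)): contributes 2·x
(e) reversed and × 2 (reverse to put CH2Cl2(l) on the reactant side; scale by 2 for the 2 CH2Cl2(l)): (-2)·(-124.2) = +248.4 kJ/mol
+280.5 = (+112.1) + (-184.6) + (+248.4) + 2·x
x = (+280.5 − (+175.9)) / (2) = 52.3 kJ/mol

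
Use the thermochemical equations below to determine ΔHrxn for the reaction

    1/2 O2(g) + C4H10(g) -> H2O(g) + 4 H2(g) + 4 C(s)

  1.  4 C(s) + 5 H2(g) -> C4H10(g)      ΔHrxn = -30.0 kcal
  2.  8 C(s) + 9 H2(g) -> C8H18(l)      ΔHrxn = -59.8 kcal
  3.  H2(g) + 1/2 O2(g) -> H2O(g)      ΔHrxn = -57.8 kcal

eq. 1 reversed (C4H10(g) must end up as a reactant): +30.0 kcal
eq. 2: not needed (C8H18(l) appears nowhere else).
eq. 3 as written (H2O(g) already on the product side): -57.8 kcal
By Hess's law, ΔHrxn = (-1)·(-30.0) + (1)·(-57.8) = -27.8 kcal

ΔHrxn = -27.8 kcal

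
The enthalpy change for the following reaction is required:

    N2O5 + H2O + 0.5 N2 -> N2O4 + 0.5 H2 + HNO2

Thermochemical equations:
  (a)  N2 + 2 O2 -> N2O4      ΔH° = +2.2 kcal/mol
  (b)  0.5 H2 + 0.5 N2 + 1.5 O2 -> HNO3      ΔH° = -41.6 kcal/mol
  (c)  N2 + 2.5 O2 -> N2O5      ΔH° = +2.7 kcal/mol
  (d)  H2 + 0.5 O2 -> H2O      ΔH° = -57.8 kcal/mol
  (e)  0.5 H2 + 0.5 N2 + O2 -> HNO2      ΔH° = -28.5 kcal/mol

ΔH° = 28.8 kcal/mol

(a) as written (N2O4 already on the product side): +2.2 kcal/mol
(b): not needed (HNO3 appears nowhere else).
(c) reversed (reverse to put N2O5 on the reactant side): -2.7 kcal/mol
(d) reversed (H2O must end up as a reactant): +57.8 kcal/mol
(e) as written (HNO2 already on the product side): -28.5 kcal/mol
Summing the manipulated equations, ΔH° = (1)·(+2.2) + (-1)·(+2.7) + (-1)·(-57.8) + (1)·(-28.5) = 28.8 kcal/mol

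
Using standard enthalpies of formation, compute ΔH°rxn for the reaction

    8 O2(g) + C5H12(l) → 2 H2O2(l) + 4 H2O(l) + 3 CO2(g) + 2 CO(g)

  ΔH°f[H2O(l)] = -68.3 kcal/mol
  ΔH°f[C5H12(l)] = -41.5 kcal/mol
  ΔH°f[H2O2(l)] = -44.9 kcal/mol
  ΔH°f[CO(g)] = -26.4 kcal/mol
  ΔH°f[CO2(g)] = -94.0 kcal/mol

ΔH°rxn = Σ nΔHf°(products) − Σ nΔHf°(reactants).
Products: 2·(-44.9) + 4·(-68.3) + 3·(-94.0) + 2·(-26.4) = -697.8
Reactants: 8·(+0.0) + 1·(-41.5) = -41.5
ΔH°rxn = (-697.8) − (-41.5) = -656.3 kcal/mol

ΔH°rxn = -656.3 kcal/mol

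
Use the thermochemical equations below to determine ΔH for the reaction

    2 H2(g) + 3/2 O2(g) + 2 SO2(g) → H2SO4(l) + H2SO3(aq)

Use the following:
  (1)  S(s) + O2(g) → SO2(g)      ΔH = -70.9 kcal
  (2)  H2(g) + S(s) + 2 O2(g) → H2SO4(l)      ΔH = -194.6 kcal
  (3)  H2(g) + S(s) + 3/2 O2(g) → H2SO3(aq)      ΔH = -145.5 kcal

(1) reversed and × 2 (reverse to put SO2(g) on the reactant side; scale by 2 for the 2 SO2(g)): (-2)·(-70.9) = +141.8 kcal
(2) as written (H2SO4(l) already on the product side): -194.6 kcal
(3) as written (H2SO3(aq) already on the product side): -145.5 kcal
Summing the manipulated equations, ΔH = (-2)·(-70.9) + (1)·(-194.6) + (1)·(-145.5) = -198.3 kcal

ΔH = -198.3 kcal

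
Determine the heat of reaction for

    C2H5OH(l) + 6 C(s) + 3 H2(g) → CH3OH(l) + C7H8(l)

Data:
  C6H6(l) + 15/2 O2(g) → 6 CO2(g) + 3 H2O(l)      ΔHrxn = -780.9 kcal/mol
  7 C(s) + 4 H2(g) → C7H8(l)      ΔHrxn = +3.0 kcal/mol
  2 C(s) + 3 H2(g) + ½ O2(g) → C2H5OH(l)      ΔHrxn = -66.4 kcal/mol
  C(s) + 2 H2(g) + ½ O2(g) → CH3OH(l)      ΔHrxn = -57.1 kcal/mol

ΔHrxn = 12.3 kcal/mol

equation 1: not needed.
equation 2 as written: +3.0 kcal/mol
equation 3 reversed: +66.4 kcal/mol
equation 4 as written: -57.1 kcal/mol
Combining the equations, ΔHrxn = (1)·(+3.0) + (-1)·(-66.4) + (1)·(-57.1) = 12.3 kcal/mol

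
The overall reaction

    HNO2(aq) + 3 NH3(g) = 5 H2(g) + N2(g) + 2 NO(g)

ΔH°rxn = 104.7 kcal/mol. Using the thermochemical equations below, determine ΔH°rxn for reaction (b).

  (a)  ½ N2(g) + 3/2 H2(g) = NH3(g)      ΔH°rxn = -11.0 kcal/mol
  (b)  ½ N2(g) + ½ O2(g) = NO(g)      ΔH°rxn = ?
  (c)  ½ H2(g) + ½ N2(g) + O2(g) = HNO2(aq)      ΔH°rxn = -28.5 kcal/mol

ΔH°rxn = 21.6 kcal/mol

(a) reversed and × 3 (reverse to put NH3(g) on the reactant side; scale by 3 for the 3 NH3(g)): (-3)·(-11.0) = +33.0 kcal/mol
(b) × 2 (×2 to match 2 NO(g) in the target): contributes 2·x
(c) reversed (HNO2(aq) must end up as a reactant): +28.5 kcal/mol
+104.7 = (+33.0) + (+28.5) + 2·x
x = (+104.7 − (+61.5)) / (2) = 21.6 kcal/mol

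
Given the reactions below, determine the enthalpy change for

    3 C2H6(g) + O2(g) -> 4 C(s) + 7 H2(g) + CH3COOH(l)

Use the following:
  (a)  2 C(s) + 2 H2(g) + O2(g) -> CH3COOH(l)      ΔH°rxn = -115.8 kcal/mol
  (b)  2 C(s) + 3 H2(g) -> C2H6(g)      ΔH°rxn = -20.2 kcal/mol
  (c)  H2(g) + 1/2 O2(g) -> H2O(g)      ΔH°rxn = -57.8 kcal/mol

(a) as written (CH3COOH(l) already on the product side): -115.8 kcal/mol
(b) reversed and × 3 (C2H6(g) must end up as a reactant; ×3 to match 3 C2H6(g) in the target): (-3)·(-20.2) = +60.6 kcal/mol
(c): not needed (H2O(g) appears nowhere else).
By Hess's law, ΔH°rxn = (-115.8) + (+60.6) = -55.2 kcal/mol

ΔH°rxn = -55.2 kcal/mol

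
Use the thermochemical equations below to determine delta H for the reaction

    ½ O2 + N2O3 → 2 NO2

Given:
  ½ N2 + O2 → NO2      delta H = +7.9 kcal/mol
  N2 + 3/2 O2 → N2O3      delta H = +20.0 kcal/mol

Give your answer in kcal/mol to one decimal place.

equation 1 × 2: (2)·(+7.9) = +15.8 kcal/mol
equation 2 reversed: -20.0 kcal/mol
By Hess's law, delta H = (+15.8) + (-20.0) = -4.2 kcal/mol

delta H = -4.2 kcal/mol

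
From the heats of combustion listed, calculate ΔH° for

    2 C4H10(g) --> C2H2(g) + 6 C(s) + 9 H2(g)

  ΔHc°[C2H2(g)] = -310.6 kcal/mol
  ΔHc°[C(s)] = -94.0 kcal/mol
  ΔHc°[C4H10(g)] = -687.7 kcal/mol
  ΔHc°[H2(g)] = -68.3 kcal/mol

With combustion enthalpies, reactants minus products:
= [2·(-687.7)] − [1·(-310.6) + 6·(-94.0) + 9·(-68.3)]
= 113.9 kcal/mol

ΔH° = 113.9 kcal/mol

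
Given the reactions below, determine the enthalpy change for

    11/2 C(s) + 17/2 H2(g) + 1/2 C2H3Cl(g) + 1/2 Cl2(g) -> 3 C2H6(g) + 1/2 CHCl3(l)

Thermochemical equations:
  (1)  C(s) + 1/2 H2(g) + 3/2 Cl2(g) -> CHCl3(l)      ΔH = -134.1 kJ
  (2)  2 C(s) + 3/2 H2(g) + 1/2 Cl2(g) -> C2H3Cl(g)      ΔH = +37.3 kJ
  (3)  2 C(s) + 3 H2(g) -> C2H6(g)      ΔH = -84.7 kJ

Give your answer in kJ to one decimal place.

ΔH = -339.8 kJ

(1) × 1/2 (scale by 1/2 for the 1/2 CHCl3(l)): (1/2)·(-134.1) = -67.05 kJ
(2) reversed and × 1/2 (reverse to put C2H3Cl(g) on the reactant side; scale by 1/2 for the 1/2 C2H3Cl(g)): (-1/2)·(+37.3) = -18.65 kJ
(3) × 3 (scale by 3 for the 3 C2H6(g)): (3)·(-84.7) = -254.1 kJ
ΔH = (1/2)·(-134.1) + (-1/2)·(+37.3) + (3)·(-84.7) = -339.8 kJ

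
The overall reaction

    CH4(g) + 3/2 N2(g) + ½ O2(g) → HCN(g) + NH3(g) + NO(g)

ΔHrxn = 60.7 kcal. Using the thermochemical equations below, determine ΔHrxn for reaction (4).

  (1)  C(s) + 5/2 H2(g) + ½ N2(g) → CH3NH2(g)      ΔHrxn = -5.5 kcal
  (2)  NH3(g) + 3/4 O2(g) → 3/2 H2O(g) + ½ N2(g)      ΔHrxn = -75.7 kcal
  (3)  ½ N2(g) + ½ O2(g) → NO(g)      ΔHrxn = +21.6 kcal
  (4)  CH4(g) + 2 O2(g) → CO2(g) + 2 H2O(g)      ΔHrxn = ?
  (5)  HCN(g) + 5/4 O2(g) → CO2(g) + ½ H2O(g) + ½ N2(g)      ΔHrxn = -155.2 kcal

(1): not needed (C(s) appears nowhere else).
(2) reversed (reverse to put NH3(g) on the product side): +75.7 kcal
(3) as written (NO(g) already on the product side): +21.6 kcal
(4) as written (CH4(g) already on the reactant side): contributes x
(5) reversed (reverse to put HCN(g) on the product side): +155.2 kcal
+60.7 = (+75.7) + (+21.6) + (+155.2) + x
x = (+60.7 − (+252.5)) / (1) = -191.8 kcal

ΔHrxn = -191.8 kcal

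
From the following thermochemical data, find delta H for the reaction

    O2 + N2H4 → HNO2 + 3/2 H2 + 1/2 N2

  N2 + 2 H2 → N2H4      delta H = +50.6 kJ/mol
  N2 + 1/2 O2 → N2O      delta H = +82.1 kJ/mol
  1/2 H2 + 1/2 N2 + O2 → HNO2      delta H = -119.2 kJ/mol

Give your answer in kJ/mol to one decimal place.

equation 1 reversed: -50.6 kJ/mol
equation 2: not needed.
equation 3 as written: -119.2 kJ/mol
By Hess's law, delta H = (-1)·(+50.6) + (1)·(-119.2) = -169.8 kJ/mol

delta H = -169.8 kJ/mol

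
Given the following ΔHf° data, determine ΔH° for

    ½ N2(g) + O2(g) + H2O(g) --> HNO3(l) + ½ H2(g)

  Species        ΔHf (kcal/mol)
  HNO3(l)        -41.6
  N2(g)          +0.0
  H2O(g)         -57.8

ΔH° = 16.2 kcal/mol

ΔH°rxn = Σ nΔHf°(products) − Σ nΔHf°(reactants).
Products: 1·(-41.6) + 1/2·(+0.0) = -41.6
Reactants: 1/2·(+0.0) + 1·(+0.0) + 1·(-57.8) = -57.8
ΔH° = (-41.6) − (-57.8) = 16.2 kcal/mol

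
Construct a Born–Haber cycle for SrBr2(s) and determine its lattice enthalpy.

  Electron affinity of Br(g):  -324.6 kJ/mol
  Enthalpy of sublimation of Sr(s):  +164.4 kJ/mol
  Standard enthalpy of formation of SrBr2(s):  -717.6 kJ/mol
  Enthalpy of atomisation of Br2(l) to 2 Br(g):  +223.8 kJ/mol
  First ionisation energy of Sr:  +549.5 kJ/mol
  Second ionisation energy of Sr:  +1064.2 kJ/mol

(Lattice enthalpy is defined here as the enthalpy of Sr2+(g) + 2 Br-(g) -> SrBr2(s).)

ΔHf° = 1·ΔHsub + 1·(ΣIE) + 1·D(Br2) + 2·EA + U
-717.6 = 1·(+164.4) + 1·(+1613.7) + 1·(+223.8) + 2·(-324.6) + U
U = -717.6 − (+1352.7) = -2070.3 kJ/mol

U = -2070.3 kJ/mol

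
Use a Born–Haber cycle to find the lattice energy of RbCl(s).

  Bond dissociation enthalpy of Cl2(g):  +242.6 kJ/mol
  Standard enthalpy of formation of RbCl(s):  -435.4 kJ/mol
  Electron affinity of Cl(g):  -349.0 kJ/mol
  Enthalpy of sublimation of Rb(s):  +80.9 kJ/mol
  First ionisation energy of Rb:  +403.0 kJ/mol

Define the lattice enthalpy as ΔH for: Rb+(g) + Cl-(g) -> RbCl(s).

U = -691.6 kJ/mol

ΔHf° = 1·ΔHsub + 1·(ΣIE) + 1/2·D(Cl2) + 1·EA + U
-435.4 = 1·(+80.9) + 1·(+403.0) + 1/2·(+242.6) + 1·(-349.0) + U
U = -435.4 − (+256.2) = -691.6 kJ/mol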